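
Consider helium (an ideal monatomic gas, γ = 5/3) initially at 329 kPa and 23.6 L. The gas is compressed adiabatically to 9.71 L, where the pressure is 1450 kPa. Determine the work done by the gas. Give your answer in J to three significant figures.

W ≈ -9470 J

Adiabatic: W = (P₁V₁ − P₂V₂)/(γ − 1) with γ = 5/3.
P₁V₁ = 7764 J, P₂V₂ = 14080 J.
W = (7764 − 14080) / 0.6667 = -9473 J.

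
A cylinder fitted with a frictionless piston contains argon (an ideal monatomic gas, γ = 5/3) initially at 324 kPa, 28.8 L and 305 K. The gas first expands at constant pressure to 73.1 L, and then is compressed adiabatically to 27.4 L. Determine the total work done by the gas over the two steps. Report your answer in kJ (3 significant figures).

Step 1 (isobaric): W = PΔV = (324 kPa)(73.1 − 28.8 L) = 14353 J.
After step 1: P = 324 kPa, V = 73.1 L, T = 774.1 K.
Step 2 (adiabatic): W = (P₁V₁ − P₂V₂)/(γ−1) = (23684 − 45559)/0.667 = -32812 J.
W_total = 14353 − 32812 = -18459 J.

W_total ≈ -18.5 kJ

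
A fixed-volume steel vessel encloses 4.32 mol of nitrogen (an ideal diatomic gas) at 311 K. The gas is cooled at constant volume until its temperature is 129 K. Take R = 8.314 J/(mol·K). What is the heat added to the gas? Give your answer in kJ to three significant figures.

Q ≈ -16.3 kJ

Constant volume ⇒ W = 0, so Q = ΔU = nCᵥΔT with Cᵥ = 5R/2 = 20.79 J/(mol·K).
ΔU = (4.32)(20.79)(129 − 311) = -16342 J.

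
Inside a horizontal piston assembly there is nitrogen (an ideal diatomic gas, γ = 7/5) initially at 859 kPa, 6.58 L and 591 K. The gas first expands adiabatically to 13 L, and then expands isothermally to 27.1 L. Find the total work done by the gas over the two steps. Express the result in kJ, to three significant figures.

Step 1 (adiabatic): W = (P₁V₁ − P₂V₂)/(γ−1) = (5652 − 4305)/0.4 = 3369 J.
After step 1: P = 331.1 kPa, V = 13 L, T = 450.1 K.
Step 2 (isothermal): W = P₁V₁ ln(V₂/V₁) = (4305) ln(27.1/13) = 3162 J.
W_total = 3369 + 3162 = 6531 J.

W_total ≈ 6.53 kJ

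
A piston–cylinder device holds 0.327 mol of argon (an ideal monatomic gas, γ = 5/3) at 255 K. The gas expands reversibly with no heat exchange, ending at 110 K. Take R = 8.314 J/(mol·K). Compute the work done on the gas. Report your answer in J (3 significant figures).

Adiabatic ⇒ Q = 0, so W_by = −ΔU = nCᵥ(T₁ − T₂).
Cᵥ = 3R/2 = 12.47 J/(mol·K).
W = (0.327)(12.47)(255 − 110) = 591.3 J.
Work on gas = −W_by = -591.3 J.

W ≈ -591 J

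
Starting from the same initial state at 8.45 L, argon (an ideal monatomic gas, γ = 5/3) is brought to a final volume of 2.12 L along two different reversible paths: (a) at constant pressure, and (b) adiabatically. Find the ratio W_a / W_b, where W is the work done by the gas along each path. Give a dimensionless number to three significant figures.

W_a / W_b ≈ 0.330

Path (a) isobaric: W = P₁(V₂ − V₁) → W_a/(P₁V₁) = -0.7491.
Path (b) adiabatic: W = P₁V₁(1 − (V₁/V₂)^(γ−1))/(γ−1) → W_b/(P₁V₁) = -2.271.
W_a / W_b = -0.7491 / -2.271 = 0.3299.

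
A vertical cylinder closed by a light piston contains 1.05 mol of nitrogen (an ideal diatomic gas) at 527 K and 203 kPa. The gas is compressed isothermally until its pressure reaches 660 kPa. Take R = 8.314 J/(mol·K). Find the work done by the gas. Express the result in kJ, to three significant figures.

W ≈ -5.42 kJ

Isothermal process: W = nRT ln(V₂/V₁) = nRT ln(P₁/P₂).
W = (1.05)(8.314)(527) × ln(203/660)
  = 4601 × ln(0.3076) = 4601 × -1.179
W_by_gas = -5424 J.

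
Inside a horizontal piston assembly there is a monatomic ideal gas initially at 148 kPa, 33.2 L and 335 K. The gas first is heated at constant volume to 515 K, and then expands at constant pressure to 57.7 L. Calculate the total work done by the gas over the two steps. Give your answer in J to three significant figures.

Step 1 (isochoric): W = 0 (constant volume).
After step 1: P = 227.5 kPa (V unchanged).
Step 2 (isobaric): W = PΔV = (227.5 kPa)(57.7 − 33.2 L) = 5574 J.
W_total = 0 + 5574 = 5574 J.

W_total ≈ 5570 J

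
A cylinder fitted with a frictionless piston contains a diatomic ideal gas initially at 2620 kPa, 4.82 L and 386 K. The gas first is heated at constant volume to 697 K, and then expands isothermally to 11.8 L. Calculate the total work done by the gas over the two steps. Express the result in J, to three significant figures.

Step 1 (isochoric): W = 0 (constant volume).
After step 1: P = 4731 kPa (V unchanged).
Step 2 (isothermal): W = P₁V₁ ln(V₂/V₁) = (22803) ln(11.8/4.82) = 20416 J.
W_total = 0 + 20416 = 20416 J.

W_total ≈ 20400 J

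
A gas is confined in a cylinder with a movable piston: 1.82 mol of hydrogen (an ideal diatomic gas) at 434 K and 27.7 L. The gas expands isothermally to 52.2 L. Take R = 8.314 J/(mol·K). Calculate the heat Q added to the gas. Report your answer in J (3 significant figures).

Isothermal ⇒ ΔU = 0, so Q = W = nRT ln(V₂/V₁).
Q = (1.82)(8.314)(434) ln(52.2/27.7) = 6567 × 0.6337 = 4161 J.

Q ≈ 4160 J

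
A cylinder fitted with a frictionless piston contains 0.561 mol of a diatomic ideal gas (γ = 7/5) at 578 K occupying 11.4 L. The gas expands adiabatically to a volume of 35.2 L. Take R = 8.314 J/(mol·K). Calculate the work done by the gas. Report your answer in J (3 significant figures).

Adiabatic: TV^(γ−1) = const with γ = 7/5.
T₂ = T₁ (V₁/V₂)^(γ−1) = 578 × (11.4/35.2)^0.4 = 578 × 0.637 = 368.2 K.
W_by = nCᵥ(T₁ − T₂) = (0.561)(20.79)(578 − 368.2) = 2446 J.

W ≈ 2450 J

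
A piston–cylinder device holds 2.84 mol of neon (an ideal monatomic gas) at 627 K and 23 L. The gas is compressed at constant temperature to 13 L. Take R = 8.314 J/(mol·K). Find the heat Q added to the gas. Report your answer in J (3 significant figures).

Isothermal ⇒ ΔU = 0, so Q = W = nRT ln(V₂/V₁).
Q = (2.84)(8.314)(627) ln(13/23) = 14805 × -0.5705 = -8447 J.

Q ≈ -8450 J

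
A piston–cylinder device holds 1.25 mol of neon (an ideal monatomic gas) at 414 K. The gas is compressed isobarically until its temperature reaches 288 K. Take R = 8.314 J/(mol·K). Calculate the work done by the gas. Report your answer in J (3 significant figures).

W ≈ -1310 J

Isobaric: W = P ΔV = nR ΔT.
W = (1.25)(8.314)(288 − 414) = -1309 J.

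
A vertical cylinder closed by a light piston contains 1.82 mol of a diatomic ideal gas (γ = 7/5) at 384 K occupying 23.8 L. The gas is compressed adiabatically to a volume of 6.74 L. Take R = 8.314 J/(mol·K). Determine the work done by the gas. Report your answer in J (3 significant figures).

Adiabatic: TV^(γ−1) = const with γ = 7/5.
T₂ = T₁ (V₁/V₂)^(γ−1) = 384 × (23.8/6.74)^0.4 = 384 × 1.656 = 636.1 K.
W_by = nCᵥ(T₁ − T₂) = (1.82)(20.79)(384 − 636.1) = -9535 J.

W ≈ -9540 J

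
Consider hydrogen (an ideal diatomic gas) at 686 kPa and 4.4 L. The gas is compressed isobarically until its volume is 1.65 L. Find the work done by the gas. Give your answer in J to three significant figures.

W ≈ -1890 J

Isobaric: W = P ΔV.
W = (686 kPa)(1.65 − 4.4 L) = (686)(-2.75) = -1887 J.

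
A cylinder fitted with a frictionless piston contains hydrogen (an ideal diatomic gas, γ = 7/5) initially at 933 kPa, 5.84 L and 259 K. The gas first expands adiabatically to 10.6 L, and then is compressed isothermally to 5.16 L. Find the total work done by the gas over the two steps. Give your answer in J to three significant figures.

Step 1 (adiabatic): W = (P₁V₁ − P₂V₂)/(γ−1) = (5449 − 4293)/0.4 = 2890 J.
After step 1: P = 405 kPa, V = 10.6 L, T = 204.1 K.
Step 2 (isothermal): W = P₁V₁ ln(V₂/V₁) = (4293) ln(5.16/10.6) = -3090 J.
W_total = 2890 − 3090 = -200.6 J.

W_total ≈ -201 J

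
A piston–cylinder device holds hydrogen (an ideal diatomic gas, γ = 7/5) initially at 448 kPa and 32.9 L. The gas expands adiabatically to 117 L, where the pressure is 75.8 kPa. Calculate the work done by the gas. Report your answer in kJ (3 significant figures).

W ≈ 14.7 kJ

Adiabatic: W = (P₁V₁ − P₂V₂)/(γ − 1) with γ = 7/5.
P₁V₁ = 14739 J, P₂V₂ = 8869 J.
W = (14739 − 8869) / 0.4 = 14676 J.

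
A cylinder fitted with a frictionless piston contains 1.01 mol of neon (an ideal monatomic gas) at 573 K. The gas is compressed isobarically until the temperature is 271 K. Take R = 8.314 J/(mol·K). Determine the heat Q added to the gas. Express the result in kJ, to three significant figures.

Q ≈ -6.34 kJ

Isobaric: W = nRΔT = (1.01)(8.314)(-302) = -2536 J.
ΔU = nCᵥΔT with Cᵥ = 3R/2: ΔU = (1.01)(12.47)(-302) = -3804 J.
Q = ΔU + W = -3804 − 2536 = -6340 J.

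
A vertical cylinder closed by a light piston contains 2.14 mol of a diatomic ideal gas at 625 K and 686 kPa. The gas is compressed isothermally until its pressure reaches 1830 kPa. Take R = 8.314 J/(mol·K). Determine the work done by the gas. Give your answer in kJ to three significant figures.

Isothermal process: W = nRT ln(V₂/V₁) = nRT ln(P₁/P₂).
W = (2.14)(8.314)(625) × ln(686/1830)
  = 11120 × ln(0.3749) = 11120 × -0.9812
W_by_gas = -10911 J.

W ≈ -10.9 kJ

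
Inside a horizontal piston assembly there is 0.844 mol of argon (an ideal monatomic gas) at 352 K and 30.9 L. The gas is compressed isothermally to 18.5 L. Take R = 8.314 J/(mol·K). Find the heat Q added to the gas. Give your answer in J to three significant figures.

Q ≈ -1270 J

Isothermal ⇒ ΔU = 0, so Q = W = nRT ln(V₂/V₁).
Q = (0.844)(8.314)(352) ln(18.5/30.9) = 2470 × -0.513 = -1267 J.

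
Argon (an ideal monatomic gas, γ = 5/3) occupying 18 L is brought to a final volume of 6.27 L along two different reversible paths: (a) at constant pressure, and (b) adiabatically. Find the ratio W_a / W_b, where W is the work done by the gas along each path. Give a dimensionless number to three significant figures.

W_a / W_b ≈ 0.426

Path (a) isobaric: W = P₁(V₂ − V₁) → W_a/(P₁V₁) = -0.6517.
Path (b) adiabatic: W = P₁V₁(1 − (V₁/V₂)^(γ−1))/(γ−1) → W_b/(P₁V₁) = -1.53.
W_a / W_b = -0.6517 / -1.53 = 0.426.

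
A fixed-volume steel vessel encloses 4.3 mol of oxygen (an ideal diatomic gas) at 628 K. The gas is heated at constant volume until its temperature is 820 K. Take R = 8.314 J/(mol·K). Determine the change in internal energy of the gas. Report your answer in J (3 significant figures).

ΔU ≈ 17200 J

Constant volume ⇒ W = 0, so Q = ΔU = nCᵥΔT with Cᵥ = 5R/2 = 20.79 J/(mol·K).
ΔU = (4.3)(20.79)(820 − 628) = 17160 J.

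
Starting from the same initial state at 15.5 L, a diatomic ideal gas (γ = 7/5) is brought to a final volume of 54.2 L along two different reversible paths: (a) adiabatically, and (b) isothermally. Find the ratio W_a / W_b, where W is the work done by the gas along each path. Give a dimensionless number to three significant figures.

W_a / W_b ≈ 0.787

Path (a) adiabatic: W = P₁V₁(1 − (V₁/V₂)^(γ−1))/(γ−1) → W_a/(P₁V₁) = 0.9848.
Path (b) isothermal: W = P₁V₁ ln(V₂/V₁) → W_b/(P₁V₁) = 1.252.
W_a / W_b = 0.9848 / 1.252 = 0.7867.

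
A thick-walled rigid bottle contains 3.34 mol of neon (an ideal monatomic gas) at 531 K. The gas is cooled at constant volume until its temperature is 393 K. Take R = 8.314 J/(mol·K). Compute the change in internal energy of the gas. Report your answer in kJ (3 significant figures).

Constant volume ⇒ W = 0, so Q = ΔU = nCᵥΔT with Cᵥ = 3R/2 = 12.47 J/(mol·K).
ΔU = (3.34)(12.47)(393 − 531) = -5748 J.

ΔU ≈ -5.75 kJ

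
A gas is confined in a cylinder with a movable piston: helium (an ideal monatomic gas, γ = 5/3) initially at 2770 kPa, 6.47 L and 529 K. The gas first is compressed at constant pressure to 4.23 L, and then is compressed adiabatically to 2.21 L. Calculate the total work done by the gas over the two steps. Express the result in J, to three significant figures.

Step 1 (isobaric): W = PΔV = (2770 kPa)(4.23 − 6.47 L) = -6205 J.
After step 1: P = 2770 kPa, V = 4.23 L, T = 345.9 K.
Step 2 (adiabatic): W = (P₁V₁ − P₂V₂)/(γ−1) = (11717 − 18063)/0.667 = -9519 J.
W_total = -6205 − 9519 = -15723 J.

W_total ≈ -15700 J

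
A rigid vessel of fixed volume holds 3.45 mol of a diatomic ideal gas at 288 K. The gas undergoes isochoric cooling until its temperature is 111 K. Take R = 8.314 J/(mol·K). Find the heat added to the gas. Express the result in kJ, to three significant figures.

Constant volume ⇒ W = 0, so Q = ΔU = nCᵥΔT with Cᵥ = 5R/2 = 20.79 J/(mol·K).
ΔU = (3.45)(20.79)(111 − 288) = -12692 J.

Q ≈ -12.7 kJ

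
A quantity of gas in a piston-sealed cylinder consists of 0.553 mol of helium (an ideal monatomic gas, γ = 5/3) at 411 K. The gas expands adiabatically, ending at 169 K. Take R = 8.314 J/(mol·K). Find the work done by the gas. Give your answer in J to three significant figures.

Adiabatic ⇒ Q = 0, so W_by = −ΔU = nCᵥ(T₁ − T₂).
Cᵥ = 3R/2 = 12.47 J/(mol·K).
W = (0.553)(12.47)(411 − 169) = 1669 J.

W ≈ 1670 J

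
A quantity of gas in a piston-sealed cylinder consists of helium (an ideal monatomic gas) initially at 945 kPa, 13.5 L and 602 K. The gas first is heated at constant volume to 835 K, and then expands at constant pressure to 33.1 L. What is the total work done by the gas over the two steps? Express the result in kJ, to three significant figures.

Step 1 (isochoric): W = 0 (constant volume).
After step 1: P = 1311 kPa (V unchanged).
Step 2 (isobaric): W = PΔV = (1311 kPa)(33.1 − 13.5 L) = 25691 J.
W_total = 0 + 25691 = 25691 J.

W_total ≈ 25.7 kJ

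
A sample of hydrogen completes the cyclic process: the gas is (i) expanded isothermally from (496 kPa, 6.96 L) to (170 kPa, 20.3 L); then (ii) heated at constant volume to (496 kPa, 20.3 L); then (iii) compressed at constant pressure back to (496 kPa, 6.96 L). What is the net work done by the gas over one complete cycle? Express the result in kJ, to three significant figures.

W_net ≈ -2.92 kJ

Leg (i): W = PᵢVᵢ ln(V_f/Vᵢ) = (3452) ln(20.3/6.96) = 3695 J.
Leg (ii): W = 0.
Leg (iii): W = PΔV = (496)(6.96 − 20.3) = -6617 J.
W_net = 3695 − 6617 = -2921 J.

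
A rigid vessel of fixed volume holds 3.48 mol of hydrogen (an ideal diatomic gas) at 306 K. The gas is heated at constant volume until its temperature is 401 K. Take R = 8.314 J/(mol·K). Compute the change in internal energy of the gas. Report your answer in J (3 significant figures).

Constant volume ⇒ W = 0, so Q = ΔU = nCᵥΔT with Cᵥ = 5R/2 = 20.79 J/(mol·K).
ΔU = (3.48)(20.79)(401 − 306) = 6872 J.

ΔU ≈ 6870 J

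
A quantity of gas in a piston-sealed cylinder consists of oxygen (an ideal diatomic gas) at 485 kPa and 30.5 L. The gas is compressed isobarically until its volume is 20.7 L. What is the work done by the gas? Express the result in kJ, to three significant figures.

W ≈ -4.75 kJ

Isobaric: W = P ΔV.
W = (485 kPa)(20.7 − 30.5 L) = (485)(-9.8) = -4753 J.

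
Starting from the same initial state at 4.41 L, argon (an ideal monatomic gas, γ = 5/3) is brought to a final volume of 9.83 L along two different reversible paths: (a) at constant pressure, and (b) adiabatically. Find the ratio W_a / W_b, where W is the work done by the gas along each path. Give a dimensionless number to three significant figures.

W_a / W_b ≈ 1.98

Path (a) isobaric: W = P₁(V₂ − V₁) → W_a/(P₁V₁) = 1.229.
Path (b) adiabatic: W = P₁V₁(1 − (V₁/V₂)^(γ−1))/(γ−1) → W_b/(P₁V₁) = 0.6209.
W_a / W_b = 1.229 / 0.6209 = 1.979.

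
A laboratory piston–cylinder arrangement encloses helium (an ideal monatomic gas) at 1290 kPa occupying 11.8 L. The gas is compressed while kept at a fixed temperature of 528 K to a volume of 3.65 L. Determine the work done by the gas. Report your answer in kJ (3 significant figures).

W ≈ -17.9 kJ

Isothermal: W = nRT ln(V₂/V₁) = P₁V₁ ln(V₂/V₁).
P₁V₁ = (1290 kPa)(11.8 L) = 15222 J.
W = 15222 × ln(3.65/11.8) = 15222 × -1.173
W_by_gas = -17861 J.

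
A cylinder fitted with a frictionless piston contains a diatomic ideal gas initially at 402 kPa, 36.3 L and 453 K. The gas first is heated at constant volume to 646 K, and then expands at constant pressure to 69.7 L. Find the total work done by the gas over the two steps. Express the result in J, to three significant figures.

Step 1 (isochoric): W = 0 (constant volume).
After step 1: P = 573.3 kPa (V unchanged).
Step 2 (isobaric): W = PΔV = (573.3 kPa)(69.7 − 36.3 L) = 19147 J.
W_total = 0 + 19147 = 19147 J.

W_total ≈ 19100 J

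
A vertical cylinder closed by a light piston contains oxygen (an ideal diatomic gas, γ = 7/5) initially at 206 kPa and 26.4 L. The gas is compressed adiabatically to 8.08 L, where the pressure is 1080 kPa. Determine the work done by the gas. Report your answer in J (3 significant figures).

W ≈ -8220 J

Adiabatic: W = (P₁V₁ − P₂V₂)/(γ − 1) with γ = 7/5.
P₁V₁ = 5438 J, P₂V₂ = 8726 J.
W = (5438 − 8726) / 0.4 = -8220 J.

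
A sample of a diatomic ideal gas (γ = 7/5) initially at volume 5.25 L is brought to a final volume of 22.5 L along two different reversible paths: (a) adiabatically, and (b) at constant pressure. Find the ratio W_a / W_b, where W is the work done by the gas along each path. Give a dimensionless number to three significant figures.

W_a / W_b ≈ 0.336

Path (a) adiabatic: W = P₁V₁(1 − (V₁/V₂)^(γ−1))/(γ−1) → W_a/(P₁V₁) = 1.103.
Path (b) isobaric: W = P₁(V₂ − V₁) → W_b/(P₁V₁) = 3.286.
W_a / W_b = 1.103 / 3.286 = 0.3358.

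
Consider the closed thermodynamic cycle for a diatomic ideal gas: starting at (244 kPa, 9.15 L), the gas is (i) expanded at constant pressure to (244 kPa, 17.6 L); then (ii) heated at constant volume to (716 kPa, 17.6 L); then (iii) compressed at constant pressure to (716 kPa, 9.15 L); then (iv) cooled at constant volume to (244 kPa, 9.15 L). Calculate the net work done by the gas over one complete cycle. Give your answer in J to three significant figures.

W_net ≈ -3990 J

Constant-volume legs do no work.
W(i) = (244)(17.6 − 9.15) = 2062 J; W(iii) = (716)(9.15 − 17.6) = -6050 J.
W_net = 2062 − 6050 = -3988 J (the counter-clockwise enclosed area).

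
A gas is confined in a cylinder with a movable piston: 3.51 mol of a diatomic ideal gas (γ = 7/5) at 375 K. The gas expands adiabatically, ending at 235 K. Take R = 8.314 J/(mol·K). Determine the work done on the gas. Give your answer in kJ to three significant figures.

Adiabatic ⇒ Q = 0, so W_by = −ΔU = nCᵥ(T₁ − T₂).
Cᵥ = 5R/2 = 20.79 J/(mol·K).
W = (3.51)(20.79)(375 − 235) = 10214 J.
Work on gas = −W_by = -10214 J.

W ≈ -10.2 kJ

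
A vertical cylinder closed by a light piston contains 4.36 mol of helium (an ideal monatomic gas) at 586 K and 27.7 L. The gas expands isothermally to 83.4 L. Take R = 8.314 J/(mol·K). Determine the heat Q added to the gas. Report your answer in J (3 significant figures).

Q ≈ 23400 J

Isothermal ⇒ ΔU = 0, so Q = W = nRT ln(V₂/V₁).
Q = (4.36)(8.314)(586) ln(83.4/27.7) = 21242 × 1.102 = 23413 J.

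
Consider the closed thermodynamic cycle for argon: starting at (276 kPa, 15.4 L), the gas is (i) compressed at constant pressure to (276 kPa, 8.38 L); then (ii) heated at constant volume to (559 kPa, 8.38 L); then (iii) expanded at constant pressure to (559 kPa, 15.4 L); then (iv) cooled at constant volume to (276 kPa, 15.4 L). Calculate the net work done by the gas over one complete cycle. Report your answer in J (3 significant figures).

Constant-volume legs do no work.
W(i) = (276)(8.38 − 15.4) = -1938 J; W(iii) = (559)(15.4 − 8.38) = 3924 J.
W_net = -1938 + 3924 = 1987 J (the clockwise enclosed area).

W_net ≈ 1990 J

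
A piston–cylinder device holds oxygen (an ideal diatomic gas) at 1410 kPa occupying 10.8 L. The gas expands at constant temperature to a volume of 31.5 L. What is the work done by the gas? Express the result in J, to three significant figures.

W ≈ 16300 J

Isothermal: W = nRT ln(V₂/V₁) = P₁V₁ ln(V₂/V₁).
P₁V₁ = (1410 kPa)(10.8 L) = 15228 J.
W = 15228 × ln(31.5/10.8) = 15228 × 1.07
W_by_gas = 16301 J.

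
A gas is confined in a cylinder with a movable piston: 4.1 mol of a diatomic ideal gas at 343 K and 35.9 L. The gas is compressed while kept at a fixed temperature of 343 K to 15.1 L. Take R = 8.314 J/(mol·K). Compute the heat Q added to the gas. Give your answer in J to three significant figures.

Q ≈ -10100 J

Isothermal ⇒ ΔU = 0, so Q = W = nRT ln(V₂/V₁).
Q = (4.1)(8.314)(343) ln(15.1/35.9) = 11692 × -0.866 = -10126 J.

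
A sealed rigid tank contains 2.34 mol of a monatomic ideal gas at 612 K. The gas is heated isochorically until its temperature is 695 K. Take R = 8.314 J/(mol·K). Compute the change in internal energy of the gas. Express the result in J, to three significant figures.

Constant volume ⇒ W = 0, so Q = ΔU = nCᵥΔT with Cᵥ = 3R/2 = 12.47 J/(mol·K).
ΔU = (2.34)(12.47)(695 − 612) = 2422 J.

ΔU ≈ 2420 J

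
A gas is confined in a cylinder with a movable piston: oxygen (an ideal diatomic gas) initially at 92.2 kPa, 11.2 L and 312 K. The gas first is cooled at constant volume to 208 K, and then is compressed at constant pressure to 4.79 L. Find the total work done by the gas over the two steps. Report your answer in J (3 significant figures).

W_total ≈ -394 J

Step 1 (isochoric): W = 0 (constant volume).
After step 1: P = 61.47 kPa (V unchanged).
Step 2 (isobaric): W = PΔV = (61.47 kPa)(4.79 − 11.2 L) = -394 J.
W_total = 0 − 394 = -394 J.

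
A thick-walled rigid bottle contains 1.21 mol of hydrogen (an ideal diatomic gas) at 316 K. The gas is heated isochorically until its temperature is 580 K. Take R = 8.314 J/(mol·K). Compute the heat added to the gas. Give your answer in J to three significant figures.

Constant volume ⇒ W = 0, so Q = ΔU = nCᵥΔT with Cᵥ = 5R/2 = 20.79 J/(mol·K).
ΔU = (1.21)(20.79)(580 − 316) = 6640 J.

Q ≈ 6640 J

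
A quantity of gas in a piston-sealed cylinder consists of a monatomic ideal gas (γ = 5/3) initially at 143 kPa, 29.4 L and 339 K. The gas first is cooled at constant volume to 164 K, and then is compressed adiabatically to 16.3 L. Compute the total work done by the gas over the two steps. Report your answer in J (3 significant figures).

W_total ≈ -1470 J

Step 1 (isochoric): W = 0 (constant volume).
After step 1: P = 69.18 kPa (V unchanged).
Step 2 (adiabatic): W = (P₁V₁ − P₂V₂)/(γ−1) = (2034 − 3014)/0.667 = -1470 J.
W_total = 0 − 1470 = -1470 J.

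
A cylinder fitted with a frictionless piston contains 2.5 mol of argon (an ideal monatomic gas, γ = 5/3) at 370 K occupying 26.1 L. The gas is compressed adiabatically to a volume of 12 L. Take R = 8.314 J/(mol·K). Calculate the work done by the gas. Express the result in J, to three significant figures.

W ≈ -7830 J

Adiabatic: TV^(γ−1) = const with γ = 5/3.
T₂ = T₁ (V₁/V₂)^(γ−1) = 370 × (26.1/12)^0.667 = 370 × 1.679 = 621.1 K.
W_by = nCᵥ(T₁ − T₂) = (2.5)(12.47)(370 − 621.1) = -7829 J.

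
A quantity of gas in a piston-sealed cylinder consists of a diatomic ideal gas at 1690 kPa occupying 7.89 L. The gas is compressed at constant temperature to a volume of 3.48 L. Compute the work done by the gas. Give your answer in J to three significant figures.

W ≈ -10900 J

Isothermal: W = nRT ln(V₂/V₁) = P₁V₁ ln(V₂/V₁).
P₁V₁ = (1690 kPa)(7.89 L) = 13334 J.
W = 13334 × ln(3.48/7.89) = 13334 × -0.8186
W_by_gas = -10915 J.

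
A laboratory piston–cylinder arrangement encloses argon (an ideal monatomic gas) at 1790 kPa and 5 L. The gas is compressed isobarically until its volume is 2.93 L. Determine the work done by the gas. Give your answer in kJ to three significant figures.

W ≈ -3.71 kJ

Isobaric: W = P ΔV.
W = (1790 kPa)(2.93 − 5 L) = (1790)(-2.07) = -3705 J.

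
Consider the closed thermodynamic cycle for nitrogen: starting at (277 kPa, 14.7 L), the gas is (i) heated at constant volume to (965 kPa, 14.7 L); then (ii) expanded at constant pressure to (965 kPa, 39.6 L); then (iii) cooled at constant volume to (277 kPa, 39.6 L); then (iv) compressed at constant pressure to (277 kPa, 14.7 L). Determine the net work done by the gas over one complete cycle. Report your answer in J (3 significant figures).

Constant-volume legs do no work.
W(ii) = (965)(39.6 − 14.7) = 24029 J; W(iv) = (277)(14.7 − 39.6) = -6897 J.
W_net = 24029 − 6897 = 17131 J (the clockwise enclosed area).

W_net ≈ 17100 J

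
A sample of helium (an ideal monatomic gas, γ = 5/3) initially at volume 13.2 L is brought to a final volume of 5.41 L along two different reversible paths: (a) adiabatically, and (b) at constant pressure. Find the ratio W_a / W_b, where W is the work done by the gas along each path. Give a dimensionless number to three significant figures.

W_a / W_b ≈ 2.06

Path (a) adiabatic: W = P₁V₁(1 − (V₁/V₂)^(γ−1))/(γ−1) → W_a/(P₁V₁) = -1.219.
Path (b) isobaric: W = P₁(V₂ − V₁) → W_b/(P₁V₁) = -0.5902.
W_a / W_b = -1.219 / -0.5902 = 2.065.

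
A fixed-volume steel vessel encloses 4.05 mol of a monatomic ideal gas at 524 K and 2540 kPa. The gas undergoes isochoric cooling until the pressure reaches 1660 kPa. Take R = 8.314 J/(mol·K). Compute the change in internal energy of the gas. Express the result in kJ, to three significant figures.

Constant volume ⇒ W = 0, so Q = ΔU = nCᵥΔT with Cᵥ = 3R/2 = 12.47 J/(mol·K).
At constant V, T₂/T₁ = P₂/P₁ ⇒ ΔT = T₁(P₂/P₁ − 1) = 524·(1660/2540 − 1) = -181.5 K.
ΔU = (4.05)(12.47)(-181.5) = -9169 J.

ΔU ≈ -9.17 kJ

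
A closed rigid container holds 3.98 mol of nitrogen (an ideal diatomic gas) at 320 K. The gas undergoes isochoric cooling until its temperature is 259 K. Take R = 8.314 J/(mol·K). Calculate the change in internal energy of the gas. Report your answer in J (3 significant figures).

Constant volume ⇒ W = 0, so Q = ΔU = nCᵥΔT with Cᵥ = 5R/2 = 20.79 J/(mol·K).
ΔU = (3.98)(20.79)(259 − 320) = -5046 J.

ΔU ≈ -5050 J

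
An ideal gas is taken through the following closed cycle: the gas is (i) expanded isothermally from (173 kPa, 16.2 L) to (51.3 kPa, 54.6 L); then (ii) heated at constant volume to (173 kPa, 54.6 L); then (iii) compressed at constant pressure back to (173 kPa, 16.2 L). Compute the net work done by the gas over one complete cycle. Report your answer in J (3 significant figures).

Leg (i): W = PᵢVᵢ ln(V_f/Vᵢ) = (2803) ln(54.6/16.2) = 3405 J.
Leg (ii): W = 0.
Leg (iii): W = PΔV = (173)(16.2 − 54.6) = -6643 J.
W_net = 3405 − 6643 = -3238 J.

W_net ≈ -3240 J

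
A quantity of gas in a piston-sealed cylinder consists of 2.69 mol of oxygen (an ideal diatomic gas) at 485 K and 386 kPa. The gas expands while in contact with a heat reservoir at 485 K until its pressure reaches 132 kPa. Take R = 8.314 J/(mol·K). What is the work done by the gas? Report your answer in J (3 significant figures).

Isothermal process: W = nRT ln(V₂/V₁) = nRT ln(P₁/P₂).
W = (2.69)(8.314)(485) × ln(386/132)
  = 10847 × ln(2.924) = 10847 × 1.073
W_by_gas = 11639 J.

W ≈ 11600 J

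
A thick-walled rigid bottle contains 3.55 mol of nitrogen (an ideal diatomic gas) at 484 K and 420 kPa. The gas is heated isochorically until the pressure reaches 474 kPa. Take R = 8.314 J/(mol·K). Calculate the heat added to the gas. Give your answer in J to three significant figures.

Constant volume ⇒ W = 0, so Q = ΔU = nCᵥΔT with Cᵥ = 5R/2 = 20.79 J/(mol·K).
At constant V, T₂/T₁ = P₂/P₁ ⇒ ΔT = T₁(P₂/P₁ − 1) = 484·(474/420 − 1) = 62.23 K.
ΔU = (3.55)(20.79)(62.23) = 4592 J.

Q ≈ 4590 J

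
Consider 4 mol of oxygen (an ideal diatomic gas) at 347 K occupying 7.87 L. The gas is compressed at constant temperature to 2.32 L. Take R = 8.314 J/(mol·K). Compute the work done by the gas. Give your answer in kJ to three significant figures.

W ≈ -14.1 kJ

Isothermal: W = nRT ln(V₂/V₁).
W = (4)(8.314)(347) × ln(2.32/7.87)
  = 11540 × -1.221
W_by_gas = -14096 J.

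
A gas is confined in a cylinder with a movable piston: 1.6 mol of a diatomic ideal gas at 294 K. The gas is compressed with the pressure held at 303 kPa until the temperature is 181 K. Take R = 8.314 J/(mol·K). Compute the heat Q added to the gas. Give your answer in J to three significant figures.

Isobaric: W = nRΔT = (1.6)(8.314)(-113) = -1503 J.
ΔU = nCᵥΔT with Cᵥ = 5R/2: ΔU = (1.6)(20.79)(-113) = -3758 J.
Q = ΔU + W = -3758 − 1503 = -5261 J.

Q ≈ -5260 J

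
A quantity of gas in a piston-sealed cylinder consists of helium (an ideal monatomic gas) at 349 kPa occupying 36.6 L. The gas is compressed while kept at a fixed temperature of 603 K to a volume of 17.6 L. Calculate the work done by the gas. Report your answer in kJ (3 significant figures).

W ≈ -9.35 kJ

Isothermal: W = nRT ln(V₂/V₁) = P₁V₁ ln(V₂/V₁).
P₁V₁ = (349 kPa)(36.6 L) = 12773 J.
W = 12773 × ln(17.6/36.6) = 12773 × -0.7321
W_by_gas = -9352 J.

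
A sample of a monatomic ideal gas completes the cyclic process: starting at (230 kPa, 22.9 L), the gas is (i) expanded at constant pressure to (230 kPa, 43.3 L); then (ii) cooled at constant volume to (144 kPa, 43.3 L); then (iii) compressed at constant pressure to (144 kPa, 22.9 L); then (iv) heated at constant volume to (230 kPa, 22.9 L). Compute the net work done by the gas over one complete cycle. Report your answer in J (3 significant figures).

Constant-volume legs do no work.
W(i) = (230)(43.3 − 22.9) = 4692 J; W(iii) = (144)(22.9 − 43.3) = -2938 J.
W_net = 4692 − 2938 = 1754 J (the clockwise enclosed area).

W_net ≈ 1750 J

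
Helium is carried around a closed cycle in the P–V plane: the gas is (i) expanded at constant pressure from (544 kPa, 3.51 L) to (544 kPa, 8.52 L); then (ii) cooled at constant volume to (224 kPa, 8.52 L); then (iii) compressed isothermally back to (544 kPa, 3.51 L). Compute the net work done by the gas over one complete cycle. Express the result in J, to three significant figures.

W_net ≈ 1030 J

Leg (i): W = PΔV = (544)(8.52 − 3.51) = 2725 J.
Leg (ii): W = 0.
Leg (iii): W = PᵢVᵢ ln(V_f/Vᵢ) = (1908) ln(3.51/8.52) = -1692 J.
W_net = 2725 − 1692 = 1033 J.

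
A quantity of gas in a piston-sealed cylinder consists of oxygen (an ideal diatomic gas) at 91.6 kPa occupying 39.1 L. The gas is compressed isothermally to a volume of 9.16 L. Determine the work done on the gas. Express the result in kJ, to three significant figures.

Isothermal: W = nRT ln(V₂/V₁) = P₁V₁ ln(V₂/V₁).
P₁V₁ = (91.6 kPa)(39.1 L) = 3582 J.
W = 3582 × ln(9.16/39.1) = 3582 × -1.451
W_by_gas = -5198 J; work on gas = −W_by = 5198 J.

W ≈ 5.20 kJ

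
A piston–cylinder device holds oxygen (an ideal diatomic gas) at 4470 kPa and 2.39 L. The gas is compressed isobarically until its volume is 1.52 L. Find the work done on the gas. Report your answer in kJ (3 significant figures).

Isobaric: W = P ΔV.
W = (4470 kPa)(1.52 − 2.39 L) = (4470)(-0.87) = -3889 J.
Work on gas = −W_by = 3889 J.

W ≈ 3.89 kJ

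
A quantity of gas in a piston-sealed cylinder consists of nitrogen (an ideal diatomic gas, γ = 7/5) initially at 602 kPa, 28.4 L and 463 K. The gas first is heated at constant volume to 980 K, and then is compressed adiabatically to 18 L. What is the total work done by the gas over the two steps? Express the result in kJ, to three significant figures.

W_total ≈ -18.1 kJ

Step 1 (isochoric): W = 0 (constant volume).
After step 1: P = 1274 kPa (V unchanged).
Step 2 (adiabatic): W = (P₁V₁ − P₂V₂)/(γ−1) = (36188 − 43429)/0.4 = -18103 J.
W_total = 0 − 18103 = -18103 J.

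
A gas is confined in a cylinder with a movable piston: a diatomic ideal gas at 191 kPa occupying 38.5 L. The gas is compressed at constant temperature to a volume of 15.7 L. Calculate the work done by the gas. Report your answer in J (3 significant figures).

W ≈ -6600 J

Isothermal: W = nRT ln(V₂/V₁) = P₁V₁ ln(V₂/V₁).
P₁V₁ = (191 kPa)(38.5 L) = 7354 J.
W = 7354 × ln(15.7/38.5) = 7354 × -0.897
W_by_gas = -6596 J.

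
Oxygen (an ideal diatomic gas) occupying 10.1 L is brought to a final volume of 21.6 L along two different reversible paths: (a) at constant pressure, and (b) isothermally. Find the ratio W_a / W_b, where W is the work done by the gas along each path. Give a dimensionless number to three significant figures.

Path (a) isobaric: W = P₁(V₂ − V₁) → W_a/(P₁V₁) = 1.139.
Path (b) isothermal: W = P₁V₁ ln(V₂/V₁) → W_b/(P₁V₁) = 0.7602.
W_a / W_b = 1.139 / 0.7602 = 1.498.

W_a / W_b ≈ 1.50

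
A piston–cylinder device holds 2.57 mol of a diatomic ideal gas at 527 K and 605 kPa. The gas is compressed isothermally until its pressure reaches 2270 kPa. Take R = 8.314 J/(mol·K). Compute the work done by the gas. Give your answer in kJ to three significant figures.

Isothermal process: W = nRT ln(V₂/V₁) = nRT ln(P₁/P₂).
W = (2.57)(8.314)(527) × ln(605/2270)
  = 11260 × ln(0.2665) = 11260 × -1.322
W_by_gas = -14890 J.

W ≈ -14.9 kJ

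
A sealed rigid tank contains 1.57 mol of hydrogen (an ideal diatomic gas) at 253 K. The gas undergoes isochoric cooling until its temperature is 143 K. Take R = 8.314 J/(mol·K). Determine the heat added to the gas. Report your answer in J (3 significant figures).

Constant volume ⇒ W = 0, so Q = ΔU = nCᵥΔT with Cᵥ = 5R/2 = 20.79 J/(mol·K).
ΔU = (1.57)(20.79)(143 − 253) = -3590 J.

Q ≈ -3590 J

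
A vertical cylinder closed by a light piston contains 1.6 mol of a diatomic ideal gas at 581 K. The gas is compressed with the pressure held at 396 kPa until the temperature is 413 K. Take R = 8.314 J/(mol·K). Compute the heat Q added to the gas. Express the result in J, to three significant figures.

Isobaric: W = nRΔT = (1.6)(8.314)(-168) = -2235 J.
ΔU = nCᵥΔT with Cᵥ = 5R/2: ΔU = (1.6)(20.79)(-168) = -5587 J.
Q = ΔU + W = -5587 − 2235 = -7822 J.

Q ≈ -7820 J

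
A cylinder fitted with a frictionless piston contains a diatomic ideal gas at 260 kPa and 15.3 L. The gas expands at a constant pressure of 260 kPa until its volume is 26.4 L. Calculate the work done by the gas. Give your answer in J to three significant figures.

Isobaric: W = P ΔV.
W = (260 kPa)(26.4 − 15.3 L) = (260)(11.1) = 2886 J.

W ≈ 2890 J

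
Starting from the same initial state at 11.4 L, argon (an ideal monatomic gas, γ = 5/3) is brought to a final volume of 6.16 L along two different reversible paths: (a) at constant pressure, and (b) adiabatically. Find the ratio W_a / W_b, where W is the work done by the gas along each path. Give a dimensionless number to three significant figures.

W_a / W_b ≈ 0.604

Path (a) isobaric: W = P₁(V₂ − V₁) → W_a/(P₁V₁) = -0.4596.
Path (b) adiabatic: W = P₁V₁(1 − (V₁/V₂)^(γ−1))/(γ−1) → W_b/(P₁V₁) = -0.761.
W_a / W_b = -0.4596 / -0.761 = 0.604.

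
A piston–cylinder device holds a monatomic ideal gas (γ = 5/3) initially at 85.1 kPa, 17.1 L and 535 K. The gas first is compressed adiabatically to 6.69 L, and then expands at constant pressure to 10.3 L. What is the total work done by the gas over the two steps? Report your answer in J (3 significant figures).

W_total ≈ -430 J

Step 1 (adiabatic): W = (P₁V₁ − P₂V₂)/(γ−1) = (1455 − 2720)/0.667 = -1898 J.
After step 1: P = 406.6 kPa, V = 6.69 L, T = 1000 K.
Step 2 (isobaric): W = PΔV = (406.6 kPa)(10.3 − 6.69 L) = 1468 J.
W_total = -1898 + 1468 = -429.9 J.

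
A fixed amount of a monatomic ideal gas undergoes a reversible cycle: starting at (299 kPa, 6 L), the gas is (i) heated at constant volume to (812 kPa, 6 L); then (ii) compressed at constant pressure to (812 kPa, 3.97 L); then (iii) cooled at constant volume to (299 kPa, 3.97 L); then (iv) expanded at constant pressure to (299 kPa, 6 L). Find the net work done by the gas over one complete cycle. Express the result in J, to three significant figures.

W_net ≈ -1040 J

Constant-volume legs do no work.
W(ii) = (812)(3.97 − 6) = -1648 J; W(iv) = (299)(6 − 3.97) = 607 J.
W_net = -1648 + 607 = -1041 J (the counter-clockwise enclosed area).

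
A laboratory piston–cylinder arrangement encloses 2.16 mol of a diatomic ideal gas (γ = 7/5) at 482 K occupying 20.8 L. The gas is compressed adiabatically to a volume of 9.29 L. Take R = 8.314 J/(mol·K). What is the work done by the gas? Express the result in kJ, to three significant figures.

W ≈ -8.23 kJ

Adiabatic: TV^(γ−1) = const with γ = 7/5.
T₂ = T₁ (V₁/V₂)^(γ−1) = 482 × (20.8/9.29)^0.4 = 482 × 1.38 = 665.4 K.
W_by = nCᵥ(T₁ − T₂) = (2.16)(20.79)(482 − 665.4) = -8233 J.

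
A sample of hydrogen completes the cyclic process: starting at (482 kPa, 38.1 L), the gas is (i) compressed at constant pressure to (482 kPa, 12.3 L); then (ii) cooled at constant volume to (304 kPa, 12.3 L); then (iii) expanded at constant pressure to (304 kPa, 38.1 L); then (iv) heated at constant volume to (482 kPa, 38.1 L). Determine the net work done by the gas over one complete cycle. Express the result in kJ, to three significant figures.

W_net ≈ -4.59 kJ

Constant-volume legs do no work.
W(i) = (482)(12.3 − 38.1) = -12436 J; W(iii) = (304)(38.1 − 12.3) = 7843 J.
W_net = -12436 + 7843 = -4592 J (the counter-clockwise enclosed area).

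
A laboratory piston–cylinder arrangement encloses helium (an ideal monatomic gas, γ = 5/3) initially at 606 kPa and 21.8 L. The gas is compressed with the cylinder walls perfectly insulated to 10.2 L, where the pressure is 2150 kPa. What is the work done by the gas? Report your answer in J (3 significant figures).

W ≈ -13100 J

Adiabatic: W = (P₁V₁ − P₂V₂)/(γ − 1) with γ = 5/3.
P₁V₁ = 13211 J, P₂V₂ = 21930 J.
W = (13211 − 21930) / 0.6667 = -13079 J.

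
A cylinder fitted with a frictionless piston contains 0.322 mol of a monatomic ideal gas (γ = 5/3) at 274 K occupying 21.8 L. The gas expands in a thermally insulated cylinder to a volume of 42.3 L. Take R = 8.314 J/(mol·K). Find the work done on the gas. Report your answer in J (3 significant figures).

Adiabatic: TV^(γ−1) = const with γ = 5/3.
T₂ = T₁ (V₁/V₂)^(γ−1) = 274 × (21.8/42.3)^0.667 = 274 × 0.6428 = 176.1 K.
W_by = nCᵥ(T₁ − T₂) = (0.322)(12.47)(274 − 176.1) = 393 J.
Work on gas = −W_by = -393 J.

W ≈ -393 J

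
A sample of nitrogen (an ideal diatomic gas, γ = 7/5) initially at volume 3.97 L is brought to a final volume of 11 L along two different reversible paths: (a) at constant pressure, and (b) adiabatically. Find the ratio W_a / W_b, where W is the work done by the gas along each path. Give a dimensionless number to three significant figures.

Path (a) isobaric: W = P₁(V₂ − V₁) → W_a/(P₁V₁) = 1.771.
Path (b) adiabatic: W = P₁V₁(1 − (V₁/V₂)^(γ−1))/(γ−1) → W_b/(P₁V₁) = 0.837.
W_a / W_b = 1.771 / 0.837 = 2.116.

W_a / W_b ≈ 2.12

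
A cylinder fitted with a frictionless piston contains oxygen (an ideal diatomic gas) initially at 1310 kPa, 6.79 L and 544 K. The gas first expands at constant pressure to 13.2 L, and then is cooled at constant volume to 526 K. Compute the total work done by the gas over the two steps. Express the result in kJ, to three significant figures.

Step 1 (isobaric): W = PΔV = (1310 kPa)(13.2 − 6.79 L) = 8397 J.
Step 2 (isochoric): W = 0 (constant volume).
W_total = 8397 + 0 = 8397 J.

W_total ≈ 8.40 kJ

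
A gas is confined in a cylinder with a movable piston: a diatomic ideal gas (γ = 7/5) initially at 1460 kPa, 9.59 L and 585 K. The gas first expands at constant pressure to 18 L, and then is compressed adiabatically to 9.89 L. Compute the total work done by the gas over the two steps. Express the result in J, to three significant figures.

Step 1 (isobaric): W = PΔV = (1460 kPa)(18 − 9.59 L) = 12279 J.
After step 1: P = 1460 kPa, V = 18 L, T = 1098 K.
Step 2 (adiabatic): W = (P₁V₁ − P₂V₂)/(γ−1) = (26280 − 33393)/0.4 = -17783 J.
W_total = 12279 − 17783 = -5504 J.

W_total ≈ -5500 J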